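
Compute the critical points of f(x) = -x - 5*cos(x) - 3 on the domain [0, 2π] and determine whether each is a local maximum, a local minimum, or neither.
f'(x) = 5*sin(x) - 1

Solve f'(x) = 0 on [0, 2π]:
  f'(x) = 0 ⇔ sin(x) = 1/5, i.e. x = arcsin(1/5) + 2nπ or x = π − arcsin(1/5) + 2nπ; keep the solutions lying in [0, 2π].
  ⇒ x = asin(1/5) ≈ 0.2014, pi - asin(1/5) ≈ 2.9402

f''(x) = 5*cos(x)
Second-derivative test at each critical point:
  f''(0.2014) = 4.8990 > 0 → local minimum
  f''(2.9402) = -4.8990 < 0 → local maximum

Critical points: x = asin(1/5) ≈ 0.2014 (local minimum); x = pi - asin(1/5) ≈ 2.9402 (local maximum)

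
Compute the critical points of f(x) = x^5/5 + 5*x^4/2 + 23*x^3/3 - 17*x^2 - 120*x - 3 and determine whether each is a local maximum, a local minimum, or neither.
f'(x) = x^4 + 10*x^3 + 23*x^2 - 34*x - 120

Solve f'(x) = 0:
  Factor: x^4 + 10*x^3 + 23*x^2 - 34*x - 120 = (x - 2)*(x + 3)*(x + 4)*(x + 5) = 0.
  ⇒ x = -5, -4, -3, 2

f''(x) = 4*x^3 + 30*x^2 + 46*x - 34
Second-derivative test at each critical point:
  f''(-5) = -14 < 0 → local maximum
  f''(-4) = 6 > 0 → local minimum
  f''(-3) = -10 < 0 → local maximum
  f''(2) = 210 > 0 → local minimum

Critical points: x = -5 (local maximum); x = -4 (local minimum); x = -3 (local maximum); x = 2 (local minimum)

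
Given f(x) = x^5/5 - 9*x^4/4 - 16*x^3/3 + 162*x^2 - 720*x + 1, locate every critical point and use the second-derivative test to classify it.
f'(x) = x^4 - 9*x^3 - 16*x^2 + 324*x - 720

Solve f'(x) = 0:
  Factor: x^4 - 9*x^3 - 16*x^2 + 324*x - 720 = (x - 6)*(x - 5)*(x - 4)*(x + 6) = 0.
  ⇒ x = -6, 4, 5, 6

f''(x) = 4*x^3 - 27*x^2 - 32*x + 324
Second-derivative test at each critical point:
  f''(-6) = -1320 < 0 → local maximum
  f''(4) = 20 > 0 → local minimum
  f''(5) = -11 < 0 → local maximum
  f''(6) = 24 > 0 → local minimum

Critical points: x = -6 (local maximum); x = 4 (local minimum); x = 5 (local maximum); x = 6 (local minimum)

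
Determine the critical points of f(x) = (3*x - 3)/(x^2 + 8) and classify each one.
f'(x) = 3*(x^2 - 2*x*(x - 1) + 8)/(x^2 + 8)^2

Solve f'(x) = 0:
  f'(x) = -3*(x - 4)*(x + 2)/(x^2 + 8)^2; the denominator is positive wherever f is defined, so f'(x) = 0 ⇔ -3*x^2 + 6*x + 24 = 0.
  Factor: -3*x^2 + 6*x + 24 = -3*(x - 4)*(x + 2) = 0.
  ⇒ x = -2, 4

f''(x) = 6*(4*x^2*(x - 1) + (1 - 3*x)*(x^2 + 8))/(x^2 + 8)^3
Second-derivative test at each critical point:
  f''(-2) = 1/8 > 0 → local minimum
  f''(4) = -1/32 < 0 → local maximum

Critical points: x = -2 (local minimum); x = 4 (local maximum)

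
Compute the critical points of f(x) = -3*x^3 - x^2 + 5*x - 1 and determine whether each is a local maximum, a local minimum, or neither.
f'(x) = -9*x^2 - 2*x + 5

Solve f'(x) = 0:
  9*x^2 + 2*x - 5 = 0 has no rational roots; quadratic formula: x = (-2 ± √184)/18.
  ⇒ x = -sqrt(46)/9 - 1/9 ≈ -0.8647, -1/9 + sqrt(46)/9 ≈ 0.6425

f''(x) = -18*x - 2
Second-derivative test at each critical point:
  f''(-0.8647) = 13.5647 > 0 → local minimum
  f''(0.6425) = -13.5647 < 0 → local maximum

Critical points: x = -sqrt(46)/9 - 1/9 ≈ -0.8647 (local minimum); x = -1/9 + sqrt(46)/9 ≈ 0.6425 (local maximum)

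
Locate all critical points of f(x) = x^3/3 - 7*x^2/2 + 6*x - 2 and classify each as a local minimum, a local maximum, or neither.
f'(x) = x^2 - 7*x + 6

Solve f'(x) = 0:
  Factor: x^2 - 7*x + 6 = (x - 6)*(x - 1) = 0.
  ⇒ x = 1, 6

f''(x) = 2*x - 7
Second-derivative test at each critical point:
  f''(1) = -5 < 0 → local maximum
  f''(6) = 5 > 0 → local minimum

Critical points: x = 1 (local maximum); x = 6 (local minimum)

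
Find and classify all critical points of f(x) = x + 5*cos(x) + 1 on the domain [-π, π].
f'(x) = 1 - 5*sin(x)

Solve f'(x) = 0 on [-π, π]:
  f'(x) = 0 ⇔ sin(x) = 1/5, i.e. x = arcsin(1/5) + 2nπ or x = π − arcsin(1/5) + 2nπ; keep the solutions lying in [-π, π].
  ⇒ x = asin(1/5) ≈ 0.2014, pi - asin(1/5) ≈ 2.9402

f''(x) = -5*cos(x)
Second-derivative test at each critical point:
  f''(0.2014) = -4.8990 < 0 → local maximum
  f''(2.9402) = 4.8990 > 0 → local minimum

Critical points: x = asin(1/5) ≈ 0.2014 (local maximum); x = pi - asin(1/5) ≈ 2.9402 (local minimum)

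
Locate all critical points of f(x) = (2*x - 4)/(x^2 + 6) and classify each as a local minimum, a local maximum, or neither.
f'(x) = 2*(x^2 - 2*x*(x - 2) + 6)/(x^2 + 6)^2

Solve f'(x) = 0:
  f'(x) = -2*(x^2 - 4*x - 6)/(x^2 + 6)^2; the denominator is positive wherever f is defined, so f'(x) = 0 ⇔ -2*x^2 + 8*x + 12 = 0.
  Factor: -2*x^2 + 8*x + 12 = -2*(x^2 - 4*x - 6); x^2 - 4*x - 6 = 0 has no rational roots; quadratic formula: x = (4 ± √40)/2.
  ⇒ x = 2 - sqrt(10) ≈ -1.1623, 2 + sqrt(10) ≈ 5.1623

f''(x) = 4*(4*x^2*(x - 2) + (2 - 3*x)*(x^2 + 6))/(x^2 + 6)^3
Second-derivative test at each critical point:
  f''(-1.1623) = 0.2341 > 0 → local minimum
  f''(5.1623) = -0.0119 < 0 → local maximum

Critical points: x = 2 - sqrt(10) ≈ -1.1623 (local minimum); x = 2 + sqrt(10) ≈ 5.1623 (local maximum)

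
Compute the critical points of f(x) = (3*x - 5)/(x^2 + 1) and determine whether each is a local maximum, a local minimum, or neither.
f'(x) = (-3*x^2 + 10*x + 3)/(x^4 + 2*x^2 + 1)

Solve f'(x) = 0:
  f'(x) = -(3*x^2 - 10*x - 3)/(x^2 + 1)^2; the denominator is positive wherever f is defined, so f'(x) = 0 ⇔ -3*x^2 + 10*x + 3 = 0.
  3*x^2 - 10*x - 3 = 0 has no rational roots; quadratic formula: x = (10 ± √136)/6.
  ⇒ x = 5/3 - sqrt(34)/3 ≈ -0.2770, 5/3 + sqrt(34)/3 ≈ 3.6103

f''(x) = 2*(4*x^2*(3*x - 5) + (5 - 9*x)*(x^2 + 1))/(x^2 + 1)^3
Second-derivative test at each critical point:
  f''(-0.2770) = 10.0592 > 0 → local minimum
  f''(3.6103) = -0.0592 < 0 → local maximum

Critical points: x = 5/3 - sqrt(34)/3 ≈ -0.2770 (local minimum); x = 5/3 + sqrt(34)/3 ≈ 3.6103 (local maximum)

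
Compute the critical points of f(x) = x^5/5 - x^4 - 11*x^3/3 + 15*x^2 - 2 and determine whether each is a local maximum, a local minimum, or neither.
f'(x) = x*(x^3 - 4*x^2 - 11*x + 30)

Solve f'(x) = 0:
  Factor: x^4 - 4*x^3 - 11*x^2 + 30*x = x*(x - 5)*(x - 2)*(x + 3) = 0.
  ⇒ x = -3, 0, 2, 5

f''(x) = 4*x^3 - 12*x^2 - 22*x + 30
Second-derivative test at each critical point:
  f''(-3) = -120 < 0 → local maximum
  f''(0) = 30 > 0 → local minimum
  f''(2) = -30 < 0 → local maximum
  f''(5) = 120 > 0 → local minimum

Critical points: x = -3 (local maximum); x = 0 (local minimum); x = 2 (local maximum); x = 5 (local minimum)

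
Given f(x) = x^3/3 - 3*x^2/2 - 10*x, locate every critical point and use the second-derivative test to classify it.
f'(x) = x^2 - 3*x - 10

Solve f'(x) = 0:
  Factor: x^2 - 3*x - 10 = (x - 5)*(x + 2) = 0.
  ⇒ x = -2, 5

f''(x) = 2*x - 3
Second-derivative test at each critical point:
  f''(-2) = -7 < 0 → local maximum
  f''(5) = 7 > 0 → local minimum

Critical points: x = -2 (local maximum); x = 5 (local minimum)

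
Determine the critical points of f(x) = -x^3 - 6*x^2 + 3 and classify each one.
f'(x) = 3*x*(-x - 4)

Solve f'(x) = 0:
  Factor: -3*x^2 - 12*x = -3*x*(x + 4) = 0.
  ⇒ x = -4, 0

f''(x) = -6*x - 12
Second-derivative test at each critical point:
  f''(-4) = 12 > 0 → local minimum
  f''(0) = -12 < 0 → local maximum

Critical points: x = -4 (local minimum); x = 0 (local maximum)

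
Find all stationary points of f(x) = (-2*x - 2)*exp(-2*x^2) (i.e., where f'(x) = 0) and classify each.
f'(x) = 2*(4*x*(x + 1) - 1)*exp(-2*x^2)

Solve f'(x) = 0:
  f'(x) = (8*x^2 + 8*x - 2)·exp(-2*x^2) and exp(-2*x^2) > 0 for every x, so f'(x) = 0 ⇔ 8*x^2 + 8*x - 2 = 0.
  Factor: 8*x^2 + 8*x - 2 = 2*(4*x^2 + 4*x - 1); 4*x^2 + 4*x - 1 = 0 has no rational roots; quadratic formula: x = (-4 ± √32)/8.
  ⇒ x = -sqrt(2)/2 - 1/2 ≈ -1.2071, -1/2 + sqrt(2)/2 ≈ 0.2071

f''(x) = 8*(-4*x^2*(x + 1) + 3*x + 1)*exp(-2*x^2)
Second-derivative test at each critical point:
  f''(-1.2071) = -0.6137 < 0 → local maximum
  f''(0.2071) = 10.3836 > 0 → local minimum

Critical points: x = -sqrt(2)/2 - 1/2 ≈ -1.2071 (local maximum); x = -1/2 + sqrt(2)/2 ≈ 0.2071 (local minimum)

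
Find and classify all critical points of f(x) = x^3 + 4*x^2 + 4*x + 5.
f'(x) = 3*x^2 + 8*x + 4

Solve f'(x) = 0:
  Factor: 3*x^2 + 8*x + 4 = (x + 2)*(3*x + 2) = 0.
  ⇒ x = -2, -2/3

f''(x) = 6*x + 8
Second-derivative test at each critical point:
  f''(-2) = -4 < 0 → local maximum
  f''(-2/3) = 4 > 0 → local minimum

Critical points: x = -2 (local maximum); x = -2/3 (local minimum)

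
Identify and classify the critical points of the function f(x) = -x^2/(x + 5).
f'(x) = x*(-x - 10)/(x + 5)^2

Solve f'(x) = 0:
  f'(x) = -x*(x + 10)/(x + 5)^2; the denominator is positive wherever f is defined, so f'(x) = 0 ⇔ -x^2 - 10*x = 0.
  Factor: -x^2 - 10*x = -x*(x + 10) = 0.
  ⇒ x = -10, 0

f''(x) = -50/(x^3 + 15*x^2 + 75*x + 125)
Second-derivative test at each critical point:
  f''(-10) = 2/5 > 0 → local minimum
  f''(0) = -2/5 < 0 → local maximum

Critical points: x = -10 (local minimum); x = 0 (local maximum)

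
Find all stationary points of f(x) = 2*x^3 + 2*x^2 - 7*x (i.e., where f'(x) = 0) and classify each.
f'(x) = 6*x^2 + 4*x - 7

Solve f'(x) = 0:
  6*x^2 + 4*x - 7 = 0 has no rational roots; quadratic formula: x = (-4 ± √184)/12.
  ⇒ x = -sqrt(46)/6 - 1/3 ≈ -1.4637, -1/3 + sqrt(46)/6 ≈ 0.7971

f''(x) = 12*x + 4
Second-derivative test at each critical point:
  f''(-1.4637) = -13.5647 < 0 → local maximum
  f''(0.7971) = 13.5647 > 0 → local minimum

Critical points: x = -sqrt(46)/6 - 1/3 ≈ -1.4637 (local maximum); x = -1/3 + sqrt(46)/6 ≈ 0.7971 (local minimum)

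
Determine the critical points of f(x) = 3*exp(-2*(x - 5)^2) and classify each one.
f'(x) = 12*(5 - x)*exp(-2*(x - 5)^2)

Solve f'(x) = 0:
  f'(x) = (60 - 12*x)·exp(-2*(x - 5)^2) and exp(-2*(x - 5)^2) > 0 for every x, so f'(x) = 0 ⇔ 60 - 12*x = 0.
  Factor: 60 - 12*x = -12*(x - 5) = 0.
  ⇒ x = 5

f''(x) = 12*(4*(x - 5)^2 - 1)*exp(-2*(x - 5)^2)
Second-derivative test at each critical point:
  f''(5) = -12 < 0 → local maximum

Critical points: x = 5 (local maximum)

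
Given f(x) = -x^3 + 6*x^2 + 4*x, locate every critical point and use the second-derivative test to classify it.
f'(x) = -3*x^2 + 12*x + 4

Solve f'(x) = 0:
  3*x^2 - 12*x - 4 = 0 has no rational roots; quadratic formula: x = (12 ± √192)/6.
  ⇒ x = 2 - 4*sqrt(3)/3 ≈ -0.3094, 2 + 4*sqrt(3)/3 ≈ 4.3094

f''(x) = 12 - 6*x
Second-derivative test at each critical point:
  f''(-0.3094) = 13.8564 > 0 → local minimum
  f''(4.3094) = -13.8564 < 0 → local maximum

Critical points: x = 2 - 4*sqrt(3)/3 ≈ -0.3094 (local minimum); x = 2 + 4*sqrt(3)/3 ≈ 4.3094 (local maximum)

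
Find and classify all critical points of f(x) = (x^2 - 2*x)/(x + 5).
f'(x) = (x^2 + 10*x - 10)/(x^2 + 10*x + 25)

Solve f'(x) = 0:
  f'(x) = (x^2 + 10*x - 10)/(x + 5)^2; the denominator is positive wherever f is defined, so f'(x) = 0 ⇔ x^2 + 10*x - 10 = 0.
  x^2 + 10*x - 10 = 0 has no rational roots; quadratic formula: x = (-10 ± √140)/2.
  ⇒ x = -sqrt(35) - 5 ≈ -10.9161, -5 + sqrt(35) ≈ 0.9161

f''(x) = 70/(x^3 + 15*x^2 + 75*x + 125)
Second-derivative test at each critical point:
  f''(-10.9161) = -0.3381 < 0 → local maximum
  f''(0.9161) = 0.3381 > 0 → local minimum

Critical points: x = -sqrt(35) - 5 ≈ -10.9161 (local maximum); x = -5 + sqrt(35) ≈ 0.9161 (local minimum)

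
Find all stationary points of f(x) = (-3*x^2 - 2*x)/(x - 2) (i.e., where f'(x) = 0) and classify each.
f'(x) = (-3*x^2 + 12*x + 4)/(x^2 - 4*x + 4)

Solve f'(x) = 0:
  f'(x) = -(3*x^2 - 12*x - 4)/(x - 2)^2; the denominator is positive wherever f is defined, so f'(x) = 0 ⇔ -3*x^2 + 12*x + 4 = 0.
  3*x^2 - 12*x - 4 = 0 has no rational roots; quadratic formula: x = (12 ± √192)/6.
  ⇒ x = 2 - 4*sqrt(3)/3 ≈ -0.3094, 2 + 4*sqrt(3)/3 ≈ 4.3094

f''(x) = -32/(x^3 - 6*x^2 + 12*x - 8)
Second-derivative test at each critical point:
  f''(-0.3094) = 2.5981 > 0 → local minimum
  f''(4.3094) = -2.5981 < 0 → local maximum

Critical points: x = 2 - 4*sqrt(3)/3 ≈ -0.3094 (local minimum); x = 2 + 4*sqrt(3)/3 ≈ 4.3094 (local maximum)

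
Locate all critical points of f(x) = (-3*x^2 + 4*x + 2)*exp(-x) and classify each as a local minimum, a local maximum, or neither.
f'(x) = (3*x^2 - 10*x + 2)*exp(-x)

Solve f'(x) = 0:
  f'(x) = (3*x^2 - 10*x + 2)·exp(-x) and exp(-x) > 0 for every x, so f'(x) = 0 ⇔ 3*x^2 - 10*x + 2 = 0.
  3*x^2 - 10*x + 2 = 0 has no rational roots; quadratic formula: x = (10 ± √76)/6.
  ⇒ x = 5/3 - sqrt(19)/3 ≈ 0.2137, sqrt(19)/3 + 5/3 ≈ 3.1196

f''(x) = (-3*x^2 + 16*x - 12)*exp(-x)
Second-derivative test at each critical point:
  f''(0.2137) = -7.0404 < 0 → local maximum
  f''(3.1196) = 0.3851 > 0 → local minimum

Critical points: x = 5/3 - sqrt(19)/3 ≈ 0.2137 (local maximum); x = sqrt(19)/3 + 5/3 ≈ 3.1196 (local minimum)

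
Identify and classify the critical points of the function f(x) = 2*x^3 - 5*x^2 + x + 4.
f'(x) = 6*x^2 - 10*x + 1

Solve f'(x) = 0:
  6*x^2 - 10*x + 1 = 0 has no rational roots; quadratic formula: x = (10 ± √76)/12.
  ⇒ x = 5/6 - sqrt(19)/6 ≈ 0.1069, sqrt(19)/6 + 5/6 ≈ 1.5598

f''(x) = 12*x - 10
Second-derivative test at each critical point:
  f''(0.1069) = -8.7178 < 0 → local maximum
  f''(1.5598) = 8.7178 > 0 → local minimum

Critical points: x = 5/6 - sqrt(19)/6 ≈ 0.1069 (local maximum); x = sqrt(19)/6 + 5/6 ≈ 1.5598 (local minimum)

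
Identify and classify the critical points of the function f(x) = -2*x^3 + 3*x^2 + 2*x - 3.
f'(x) = -6*x^2 + 6*x + 2

Solve f'(x) = 0:
  Factor: -6*x^2 + 6*x + 2 = -2*(3*x^2 - 3*x - 1); 3*x^2 - 3*x - 1 = 0 has no rational roots; quadratic formula: x = (3 ± √21)/6.
  ⇒ x = 1/2 - sqrt(21)/6 ≈ -0.2638, 1/2 + sqrt(21)/6 ≈ 1.2638

f''(x) = 6 - 12*x
Second-derivative test at each critical point:
  f''(-0.2638) = 9.1652 > 0 → local minimum
  f''(1.2638) = -9.1652 < 0 → local maximum

Critical points: x = 1/2 - sqrt(21)/6 ≈ -0.2638 (local minimum); x = 1/2 + sqrt(21)/6 ≈ 1.2638 (local maximum)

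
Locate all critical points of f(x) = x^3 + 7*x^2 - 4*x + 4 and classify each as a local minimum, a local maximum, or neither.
f'(x) = 3*x^2 + 14*x - 4

Solve f'(x) = 0:
  3*x^2 + 14*x - 4 = 0 has no rational roots; quadratic formula: x = (-14 ± √244)/6.
  ⇒ x = -sqrt(61)/3 - 7/3 ≈ -4.9367, -7/3 + sqrt(61)/3 ≈ 0.2701

f''(x) = 6*x + 14
Second-derivative test at each critical point:
  f''(-4.9367) = -15.6205 < 0 → local maximum
  f''(0.2701) = 15.6205 > 0 → local minimum

Critical points: x = -sqrt(61)/3 - 7/3 ≈ -4.9367 (local maximum); x = -7/3 + sqrt(61)/3 ≈ 0.2701 (local minimum)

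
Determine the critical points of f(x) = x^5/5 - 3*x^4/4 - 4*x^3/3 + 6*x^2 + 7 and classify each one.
f'(x) = x*(x^3 - 3*x^2 - 4*x + 12)

Solve f'(x) = 0:
  Factor: x^4 - 3*x^3 - 4*x^2 + 12*x = x*(x - 3)*(x - 2)*(x + 2) = 0.
  ⇒ x = -2, 0, 2, 3

f''(x) = 4*x^3 - 9*x^2 - 8*x + 12
Second-derivative test at each critical point:
  f''(-2) = -40 < 0 → local maximum
  f''(0) = 12 > 0 → local minimum
  f''(2) = -8 < 0 → local maximum
  f''(3) = 15 > 0 → local minimum

Critical points: x = -2 (local maximum); x = 0 (local minimum); x = 2 (local maximum); x = 3 (local minimum)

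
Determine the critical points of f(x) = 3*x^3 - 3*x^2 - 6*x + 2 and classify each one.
f'(x) = 9*x^2 - 6*x - 6

Solve f'(x) = 0:
  Factor: 9*x^2 - 6*x - 6 = 3*(3*x^2 - 2*x - 2); 3*x^2 - 2*x - 2 = 0 has no rational roots; quadratic formula: x = (2 ± √28)/6.
  ⇒ x = 1/3 - sqrt(7)/3 ≈ -0.5486, 1/3 + sqrt(7)/3 ≈ 1.2153

f''(x) = 18*x - 6
Second-derivative test at each critical point:
  f''(-0.5486) = -15.8745 < 0 → local maximum
  f''(1.2153) = 15.8745 > 0 → local minimum

Critical points: x = 1/3 - sqrt(7)/3 ≈ -0.5486 (local maximum); x = 1/3 + sqrt(7)/3 ≈ 1.2153 (local minimum)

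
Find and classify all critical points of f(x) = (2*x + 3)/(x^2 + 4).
f'(x) = 2*(-x^2 - 3*x + 4)/(x^4 + 8*x^2 + 16)

Solve f'(x) = 0:
  f'(x) = -2*(x - 1)*(x + 4)/(x^2 + 4)^2; the denominator is positive wherever f is defined, so f'(x) = 0 ⇔ -2*x^2 - 6*x + 8 = 0.
  Factor: -2*x^2 - 6*x + 8 = -2*(x - 1)*(x + 4) = 0.
  ⇒ x = -4, 1

f''(x) = 2*(4*x^2*(2*x + 3) - 3*(2*x + 1)*(x^2 + 4))/(x^2 + 4)^3
Second-derivative test at each critical point:
  f''(-4) = 1/40 > 0 → local minimum
  f''(1) = -2/5 < 0 → local maximum

Critical points: x = -4 (local minimum); x = 1 (local maximum)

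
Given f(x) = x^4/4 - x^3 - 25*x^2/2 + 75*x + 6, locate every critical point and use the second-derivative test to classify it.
f'(x) = x^3 - 3*x^2 - 25*x + 75

Solve f'(x) = 0:
  Factor: x^3 - 3*x^2 - 25*x + 75 = (x - 5)*(x - 3)*(x + 5) = 0.
  ⇒ x = -5, 3, 5

f''(x) = 3*x^2 - 6*x - 25
Second-derivative test at each critical point:
  f''(-5) = 80 > 0 → local minimum
  f''(3) = -16 < 0 → local maximum
  f''(5) = 20 > 0 → local minimum

Critical points: x = -5 (local minimum); x = 3 (local maximum); x = 5 (local minimum)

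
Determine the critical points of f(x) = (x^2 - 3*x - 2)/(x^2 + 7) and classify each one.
f'(x) = 3*(x^2 + 6*x - 7)/(x^4 + 14*x^2 + 49)

Solve f'(x) = 0:
  f'(x) = 3*(x - 1)*(x + 7)/(x^2 + 7)^2; the denominator is positive wherever f is defined, so f'(x) = 0 ⇔ 3*x^2 + 18*x - 21 = 0.
  Factor: 3*x^2 + 18*x - 21 = 3*(x - 1)*(x + 7) = 0.
  ⇒ x = -7, 1

f''(x) = 6*(-x^3 - 9*x^2 + 21*x + 21)/(x^6 + 21*x^4 + 147*x^2 + 343)
Second-derivative test at each critical point:
  f''(-7) = -3/392 < 0 → local maximum
  f''(1) = 3/8 > 0 → local minimum

Critical points: x = -7 (local maximum); x = 1 (local minimum)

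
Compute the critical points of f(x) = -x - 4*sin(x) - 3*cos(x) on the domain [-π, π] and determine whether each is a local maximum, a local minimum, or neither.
f'(x) = 3*sin(x) - 4*cos(x) - 1

Solve f'(x) = 0 on [-π, π]:
  f'(x) = 0 ⇔ 3*sin(x) - 4*cos(x) = 1. Write the left side as R·cos(x + φ) with R = √((-4)² + (-3)²) = 5, cos φ = -4/5, sin φ = -3/5; then cos(x + φ) = 1/5. Solve for x and keep the solutions lying in [-π, π].
  ⇒ x = -pi + atan((3 - 8*sqrt(6))/(-6*sqrt(6) - 4)) ≈ -2.4157, atan((3 + 8*sqrt(6))/(-4 + 6*sqrt(6))) ≈ 1.1287

f''(x) = 4*sin(x) + 3*cos(x)
Second-derivative test at each critical point:
  f''(-2.4157) = -4.8990 < 0 → local maximum
  f''(1.1287) = 4.8990 > 0 → local minimum

Critical points: x = -pi + atan((3 - 8*sqrt(6))/(-6*sqrt(6) - 4)) ≈ -2.4157 (local maximum); x = atan((3 + 8*sqrt(6))/(-4 + 6*sqrt(6))) ≈ 1.1287 (local minimum)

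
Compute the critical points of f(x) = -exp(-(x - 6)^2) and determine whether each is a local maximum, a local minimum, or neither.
f'(x) = 2*(x - 6)*exp(-(x - 6)^2)

Solve f'(x) = 0:
  f'(x) = (2*x - 12)·exp(-(x - 6)^2) and exp(-(x - 6)^2) > 0 for every x, so f'(x) = 0 ⇔ 2*x - 12 = 0.
  Factor: 2*x - 12 = 2*(x - 6) = 0.
  ⇒ x = 6

f''(x) = 2*(1 - 2*(x - 6)^2)*exp(-(x - 6)^2)
Second-derivative test at each critical point:
  f''(6) = 2 > 0 → local minimum

Critical points: x = 6 (local minimum)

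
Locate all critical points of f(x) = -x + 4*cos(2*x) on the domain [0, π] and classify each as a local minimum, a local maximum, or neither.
f'(x) = -8*sin(2*x) - 1

Solve f'(x) = 0 on [0, π]:
  f'(x) = 0 ⇔ sin(2*x) = -1/8, i.e. 2*x = arcsin(-1/8) + 2nπ or 2*x = π − arcsin(-1/8) + 2nπ; keep the solutions lying in [0, π].
  ⇒ x = asin(1/8)/2 + pi/2 ≈ 1.6335, pi - asin(1/8)/2 ≈ 3.0789

f''(x) = -16*cos(2*x)
Second-derivative test at each critical point:
  f''(1.6335) = 15.8745 > 0 → local minimum
  f''(3.0789) = -15.8745 < 0 → local maximum

Critical points: x = asin(1/8)/2 + pi/2 ≈ 1.6335 (local minimum); x = pi - asin(1/8)/2 ≈ 3.0789 (local maximum)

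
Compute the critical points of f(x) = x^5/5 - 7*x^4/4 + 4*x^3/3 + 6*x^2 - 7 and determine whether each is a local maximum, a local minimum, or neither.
f'(x) = x*(x^3 - 7*x^2 + 4*x + 12)

Solve f'(x) = 0:
  Factor: x^4 - 7*x^3 + 4*x^2 + 12*x = x*(x - 6)*(x - 2)*(x + 1) = 0.
  ⇒ x = -1, 0, 2, 6

f''(x) = 4*x^3 - 21*x^2 + 8*x + 12
Second-derivative test at each critical point:
  f''(-1) = -21 < 0 → local maximum
  f''(0) = 12 > 0 → local minimum
  f''(2) = -24 < 0 → local maximum
  f''(6) = 168 > 0 → local minimum

Critical points: x = -1 (local maximum); x = 0 (local minimum); x = 2 (local maximum); x = 6 (local minimum)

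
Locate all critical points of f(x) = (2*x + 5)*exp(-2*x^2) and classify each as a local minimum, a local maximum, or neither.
f'(x) = 2*(-2*x*(2*x + 5) + 1)*exp(-2*x^2)

Solve f'(x) = 0:
  f'(x) = (-8*x^2 - 20*x + 2)·exp(-2*x^2) and exp(-2*x^2) > 0 for every x, so f'(x) = 0 ⇔ -8*x^2 - 20*x + 2 = 0.
  Factor: -8*x^2 - 20*x + 2 = -2*(4*x^2 + 10*x - 1); 4*x^2 + 10*x - 1 = 0 has no rational roots; quadratic formula: x = (-10 ± √116)/8.
  ⇒ x = -sqrt(29)/4 - 5/4 ≈ -2.5963, -5/4 + sqrt(29)/4 ≈ 0.0963

f''(x) = 4*(4*x^2*(2*x + 5) - 6*x - 5)*exp(-2*x^2)
Second-derivative test at each critical point:
  f''(-2.5963) = 3.008e-05 > 0 → local minimum
  f''(0.0963) = -21.1449 < 0 → local maximum

Critical points: x = -sqrt(29)/4 - 5/4 ≈ -2.5963 (local minimum); x = -5/4 + sqrt(29)/4 ≈ 0.0963 (local maximum)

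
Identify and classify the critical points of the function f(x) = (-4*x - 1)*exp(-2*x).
f'(x) = 2*(4*x - 1)*exp(-2*x)

Solve f'(x) = 0:
  f'(x) = (8*x - 2)·exp(-2*x) and exp(-2*x) > 0 for every x, so f'(x) = 0 ⇔ 8*x - 2 = 0.
  Factor: 8*x - 2 = 2*(4*x - 1) = 0.
  ⇒ x = 1/4

f''(x) = 4*(3 - 4*x)*exp(-2*x)
Second-derivative test at each critical point:
  f''(1/4) = 4.8522 > 0 → local minimum

Critical points: x = 1/4 (local minimum)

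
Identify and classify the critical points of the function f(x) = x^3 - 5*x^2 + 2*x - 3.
f'(x) = 3*x^2 - 10*x + 2

Solve f'(x) = 0:
  3*x^2 - 10*x + 2 = 0 has no rational roots; quadratic formula: x = (10 ± √76)/6.
  ⇒ x = 5/3 - sqrt(19)/3 ≈ 0.2137, sqrt(19)/3 + 5/3 ≈ 3.1196

f''(x) = 6*x - 10
Second-derivative test at each critical point:
  f''(0.2137) = -8.7178 < 0 → local maximum
  f''(3.1196) = 8.7178 > 0 → local minimum

Critical points: x = 5/3 - sqrt(19)/3 ≈ 0.2137 (local maximum); x = sqrt(19)/3 + 5/3 ≈ 3.1196 (local minimum)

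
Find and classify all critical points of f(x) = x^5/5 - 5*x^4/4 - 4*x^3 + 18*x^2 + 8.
f'(x) = x*(x^3 - 5*x^2 - 12*x + 36)

Solve f'(x) = 0:
  Factor: x^4 - 5*x^3 - 12*x^2 + 36*x = x*(x - 6)*(x - 2)*(x + 3) = 0.
  ⇒ x = -3, 0, 2, 6

f''(x) = 4*x^3 - 15*x^2 - 24*x + 36
Second-derivative test at each critical point:
  f''(-3) = -135 < 0 → local maximum
  f''(0) = 36 > 0 → local minimum
  f''(2) = -40 < 0 → local maximum
  f''(6) = 216 > 0 → local minimum

Critical points: x = -3 (local maximum); x = 0 (local minimum); x = 2 (local maximum); x = 6 (local minimum)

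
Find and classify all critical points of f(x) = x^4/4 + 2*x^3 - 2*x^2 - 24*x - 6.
f'(x) = x^3 + 6*x^2 - 4*x - 24

Solve f'(x) = 0:
  Factor: x^3 + 6*x^2 - 4*x - 24 = (x - 2)*(x + 2)*(x + 6) = 0.
  ⇒ x = -6, -2, 2

f''(x) = 3*x^2 + 12*x - 4
Second-derivative test at each critical point:
  f''(-6) = 32 > 0 → local minimum
  f''(-2) = -16 < 0 → local maximum
  f''(2) = 32 > 0 → local minimum

Critical points: x = -6 (local minimum); x = -2 (local maximum); x = 2 (local minimum)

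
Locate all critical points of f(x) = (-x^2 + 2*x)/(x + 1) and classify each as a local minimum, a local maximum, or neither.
f'(x) = (-x^2 - 2*x + 2)/(x^2 + 2*x + 1)

Solve f'(x) = 0:
  f'(x) = -(x^2 + 2*x - 2)/(x + 1)^2; the denominator is positive wherever f is defined, so f'(x) = 0 ⇔ -x^2 - 2*x + 2 = 0.
  x^2 + 2*x - 2 = 0 has no rational roots; quadratic formula: x = (-2 ± √12)/2.
  ⇒ x = -sqrt(3) - 1 ≈ -2.7321, -1 + sqrt(3) ≈ 0.7321

f''(x) = -6/(x^3 + 3*x^2 + 3*x + 1)
Second-derivative test at each critical point:
  f''(-2.7321) = 1.1547 > 0 → local minimum
  f''(0.7321) = -1.1547 < 0 → local maximum

Critical points: x = -sqrt(3) - 1 ≈ -2.7321 (local minimum); x = -1 + sqrt(3) ≈ 0.7321 (local maximum)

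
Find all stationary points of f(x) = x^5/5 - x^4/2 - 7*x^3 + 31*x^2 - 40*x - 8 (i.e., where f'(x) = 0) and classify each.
f'(x) = x^4 - 2*x^3 - 21*x^2 + 62*x - 40

Solve f'(x) = 0:
  Factor: x^4 - 2*x^3 - 21*x^2 + 62*x - 40 = (x - 4)*(x - 2)*(x - 1)*(x + 5) = 0.
  ⇒ x = -5, 1, 2, 4

f''(x) = 4*x^3 - 6*x^2 - 42*x + 62
Second-derivative test at each critical point:
  f''(-5) = -378 < 0 → local maximum
  f''(1) = 18 > 0 → local minimum
  f''(2) = -14 < 0 → local maximum
  f''(4) = 54 > 0 → local minimum

Critical points: x = -5 (local maximum); x = 1 (local minimum); x = 2 (local maximum); x = 4 (local minimum)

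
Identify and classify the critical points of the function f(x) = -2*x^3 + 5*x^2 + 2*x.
f'(x) = -6*x^2 + 10*x + 2

Solve f'(x) = 0:
  Factor: -6*x^2 + 10*x + 2 = -2*(3*x^2 - 5*x - 1); 3*x^2 - 5*x - 1 = 0 has no rational roots; quadratic formula: x = (5 ± √37)/6.
  ⇒ x = 5/6 - sqrt(37)/6 ≈ -0.1805, 5/6 + sqrt(37)/6 ≈ 1.8471

f''(x) = 10 - 12*x
Second-derivative test at each critical point:
  f''(-0.1805) = 12.1655 > 0 → local minimum
  f''(1.8471) = -12.1655 < 0 → local maximum

Critical points: x = 5/6 - sqrt(37)/6 ≈ -0.1805 (local minimum); x = 5/6 + sqrt(37)/6 ≈ 1.8471 (local maximum)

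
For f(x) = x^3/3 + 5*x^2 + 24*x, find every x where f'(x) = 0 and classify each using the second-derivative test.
f'(x) = x^2 + 10*x + 24

Solve f'(x) = 0:
  Factor: x^2 + 10*x + 24 = (x + 4)*(x + 6) = 0.
  ⇒ x = -6, -4

f''(x) = 2*x + 10
Second-derivative test at each critical point:
  f''(-6) = -2 < 0 → local maximum
  f''(-4) = 2 > 0 → local minimum

Critical points: x = -6 (local maximum); x = -4 (local minimum)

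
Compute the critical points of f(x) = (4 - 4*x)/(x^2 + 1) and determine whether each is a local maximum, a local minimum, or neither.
f'(x) = 4*(-x^2 + 2*x*(x - 1) - 1)/(x^2 + 1)^2

Solve f'(x) = 0:
  f'(x) = 4*(x^2 - 2*x - 1)/(x^2 + 1)^2; the denominator is positive wherever f is defined, so f'(x) = 0 ⇔ 4*x^2 - 8*x - 4 = 0.
  Factor: 4*x^2 - 8*x - 4 = 4*(x^2 - 2*x - 1); x^2 - 2*x - 1 = 0 has no rational roots; quadratic formula: x = (2 ± √8)/2.
  ⇒ x = 1 - sqrt(2) ≈ -0.4142, 1 + sqrt(2) ≈ 2.4142

f''(x) = 8*(4*x^2*(1 - x) + (3*x - 1)*(x^2 + 1))/(x^2 + 1)^3
Second-derivative test at each critical point:
  f''(-0.4142) = -8.2426 < 0 → local maximum
  f''(2.4142) = 0.2426 > 0 → local minimum

Critical points: x = 1 - sqrt(2) ≈ -0.4142 (local maximum); x = 1 + sqrt(2) ≈ 2.4142 (local minimum)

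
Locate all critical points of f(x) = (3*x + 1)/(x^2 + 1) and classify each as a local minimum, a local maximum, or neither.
f'(x) = (-3*x^2 - 2*x + 3)/(x^4 + 2*x^2 + 1)

Solve f'(x) = 0:
  f'(x) = -(3*x^2 + 2*x - 3)/(x^2 + 1)^2; the denominator is positive wherever f is defined, so f'(x) = 0 ⇔ -3*x^2 - 2*x + 3 = 0.
  3*x^2 + 2*x - 3 = 0 has no rational roots; quadratic formula: x = (-2 ± √40)/6.
  ⇒ x = -sqrt(10)/3 - 1/3 ≈ -1.3874, -1/3 + sqrt(10)/3 ≈ 0.7208

f''(x) = 2*(4*x^2*(3*x + 1) - (9*x + 1)*(x^2 + 1))/(x^2 + 1)^3
Second-derivative test at each critical point:
  f''(-1.3874) = 0.7393 > 0 → local minimum
  f''(0.7208) = -2.7393 < 0 → local maximum

Critical points: x = -sqrt(10)/3 - 1/3 ≈ -1.3874 (local minimum); x = -1/3 + sqrt(10)/3 ≈ 0.7208 (local maximum)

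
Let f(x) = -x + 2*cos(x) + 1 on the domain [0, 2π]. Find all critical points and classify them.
f'(x) = -2*sin(x) - 1

Solve f'(x) = 0 on [0, 2π]:
  f'(x) = 0 ⇔ sin(x) = -1/2, i.e. x = arcsin(-1/2) + 2nπ or x = π − arcsin(-1/2) + 2nπ; keep the solutions lying in [0, 2π].
  ⇒ x = 7*pi/6 ≈ 3.6652, 11*pi/6 ≈ 5.7596

f''(x) = -2*cos(x)
Second-derivative test at each critical point:
  f''(3.6652) = 1.7321 > 0 → local minimum
  f''(5.7596) = -1.7321 < 0 → local maximum

Critical points: x = 7*pi/6 ≈ 3.6652 (local minimum); x = 11*pi/6 ≈ 5.7596 (local maximum)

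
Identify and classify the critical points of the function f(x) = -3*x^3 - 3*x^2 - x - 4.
f'(x) = -9*x^2 - 6*x - 1

Solve f'(x) = 0:
  Factor: -9*x^2 - 6*x - 1 = -(3*x + 1)^2 = 0.
  ⇒ x = -1/3

f''(x) = -18*x - 6
Second-derivative test at each critical point:
  f''(-1/3) = 0, so the second-derivative test is inconclusive; use the first-derivative test: f'(-7/12) = -0.5625, f'(-1/12) = -0.5625 — f' is negative on both sides (no sign change) → neither a local maximum nor a local minimum

Critical points: x = -1/3 (neither)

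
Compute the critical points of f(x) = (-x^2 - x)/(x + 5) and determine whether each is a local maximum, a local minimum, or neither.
f'(x) = (-x^2 - 10*x - 5)/(x^2 + 10*x + 25)

Solve f'(x) = 0:
  f'(x) = -(x^2 + 10*x + 5)/(x + 5)^2; the denominator is positive wherever f is defined, so f'(x) = 0 ⇔ -x^2 - 10*x - 5 = 0.
  x^2 + 10*x + 5 = 0 has no rational roots; quadratic formula: x = (-10 ± √80)/2.
  ⇒ x = -5 - 2*sqrt(5) ≈ -9.4721, -5 + 2*sqrt(5) ≈ -0.5279

f''(x) = -40/(x^3 + 15*x^2 + 75*x + 125)
Second-derivative test at each critical point:
  f''(-9.4721) = 0.4472 > 0 → local minimum
  f''(-0.5279) = -0.4472 < 0 → local maximum

Critical points: x = -5 - 2*sqrt(5) ≈ -9.4721 (local minimum); x = -5 + 2*sqrt(5) ≈ -0.5279 (local maximum)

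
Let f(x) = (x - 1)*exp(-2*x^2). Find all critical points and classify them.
f'(x) = (-4*x*(x - 1) + 1)*exp(-2*x^2)

Solve f'(x) = 0:
  f'(x) = (-4*x^2 + 4*x + 1)·exp(-2*x^2) and exp(-2*x^2) > 0 for every x, so f'(x) = 0 ⇔ -4*x^2 + 4*x + 1 = 0.
  4*x^2 - 4*x - 1 = 0 has no rational roots; quadratic formula: x = (4 ± √32)/8.
  ⇒ x = 1/2 - sqrt(2)/2 ≈ -0.2071, 1/2 + sqrt(2)/2 ≈ 1.2071

f''(x) = 4*(4*x^2*(x - 1) - 3*x + 1)*exp(-2*x^2)
Second-derivative test at each critical point:
  f''(-0.2071) = 5.1918 > 0 → local minimum
  f''(1.2071) = -0.3069 < 0 → local maximum

Critical points: x = 1/2 - sqrt(2)/2 ≈ -0.2071 (local minimum); x = 1/2 + sqrt(2)/2 ≈ 1.2071 (local maximum)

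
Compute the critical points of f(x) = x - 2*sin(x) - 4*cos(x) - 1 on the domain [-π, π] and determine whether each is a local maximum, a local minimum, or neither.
f'(x) = 4*sin(x) - 2*cos(x) + 1

Solve f'(x) = 0 on [-π, π]:
  f'(x) = 0 ⇔ 4*sin(x) - 2*cos(x) = -1. Write the left side as R·cos(x + φ) with R = √((-2)² + (-4)²) = 2*sqrt(5), cos φ = -sqrt(5)/5, sin φ = -2*sqrt(5)/5; then cos(x + φ) = -sqrt(5)/10. Solve for x and keep the solutions lying in [-π, π].
  ⇒ x = -pi + atan((-sqrt(19) - 2)/(1 - 2*sqrt(19))) ≈ -2.4524, atan((-2 + sqrt(19))/(1 + 2*sqrt(19))) ≈ 0.2381

f''(x) = 2*sin(x) + 4*cos(x)
Second-derivative test at each critical point:
  f''(-2.4524) = -4.3589 < 0 → local maximum
  f''(0.2381) = 4.3589 > 0 → local minimum

Critical points: x = -pi + atan((-sqrt(19) - 2)/(1 - 2*sqrt(19))) ≈ -2.4524 (local maximum); x = atan((-2 + sqrt(19))/(1 + 2*sqrt(19))) ≈ 0.2381 (local minimum)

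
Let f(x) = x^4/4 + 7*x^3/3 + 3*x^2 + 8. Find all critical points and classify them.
f'(x) = x*(x^2 + 7*x + 6)

Solve f'(x) = 0:
  Factor: x^3 + 7*x^2 + 6*x = x*(x + 1)*(x + 6) = 0.
  ⇒ x = -6, -1, 0

f''(x) = 3*x^2 + 14*x + 6
Second-derivative test at each critical point:
  f''(-6) = 30 > 0 → local minimum
  f''(-1) = -5 < 0 → local maximum
  f''(0) = 6 > 0 → local minimum

Critical points: x = -6 (local minimum); x = -1 (local maximum); x = 0 (local minimum)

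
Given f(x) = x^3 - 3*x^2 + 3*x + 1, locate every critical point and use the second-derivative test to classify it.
f'(x) = 3*x^2 - 6*x + 3

Solve f'(x) = 0:
  Factor: 3*x^2 - 6*x + 3 = 3*(x - 1)^2 = 0.
  ⇒ x = 1

f''(x) = 6*x - 6
Second-derivative test at each critical point:
  f''(1) = 0, so the second-derivative test is inconclusive; use the first-derivative test: f'(3/4) = 0.1875, f'(5/4) = 0.1875 — f' is positive on both sides (no sign change) → neither a local maximum nor a local minimum

Critical points: x = 1 (neither)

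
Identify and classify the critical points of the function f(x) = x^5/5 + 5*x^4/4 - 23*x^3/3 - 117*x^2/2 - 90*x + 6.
f'(x) = x^4 + 5*x^3 - 23*x^2 - 117*x - 90

Solve f'(x) = 0:
  Factor: x^4 + 5*x^3 - 23*x^2 - 117*x - 90 = (x - 5)*(x + 1)*(x + 3)*(x + 6) = 0.
  ⇒ x = -6, -3, -1, 5

f''(x) = 4*x^3 + 15*x^2 - 46*x - 117
Second-derivative test at each critical point:
  f''(-6) = -165 < 0 → local maximum
  f''(-3) = 48 > 0 → local minimum
  f''(-1) = -60 < 0 → local maximum
  f''(5) = 528 > 0 → local minimum

Critical points: x = -6 (local maximum); x = -3 (local minimum); x = -1 (local maximum); x = 5 (local minimum)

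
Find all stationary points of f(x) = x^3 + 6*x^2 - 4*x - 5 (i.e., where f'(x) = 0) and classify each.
f'(x) = 3*x^2 + 12*x - 4

Solve f'(x) = 0:
  3*x^2 + 12*x - 4 = 0 has no rational roots; quadratic formula: x = (-12 ± √192)/6.
  ⇒ x = -4*sqrt(3)/3 - 2 ≈ -4.3094, -2 + 4*sqrt(3)/3 ≈ 0.3094

f''(x) = 6*x + 12
Second-derivative test at each critical point:
  f''(-4.3094) = -13.8564 < 0 → local maximum
  f''(0.3094) = 13.8564 > 0 → local minimum

Critical points: x = -4*sqrt(3)/3 - 2 ≈ -4.3094 (local maximum); x = -2 + 4*sqrt(3)/3 ≈ 0.3094 (local minimum)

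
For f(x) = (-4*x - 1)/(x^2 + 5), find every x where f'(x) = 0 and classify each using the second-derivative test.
f'(x) = 2*(2*x^2 + x - 10)/(x^4 + 10*x^2 + 25)

Solve f'(x) = 0:
  f'(x) = 2*(x - 2)*(2*x + 5)/(x^2 + 5)^2; the denominator is positive wherever f is defined, so f'(x) = 0 ⇔ 4*x^2 + 2*x - 20 = 0.
  Factor: 4*x^2 + 2*x - 20 = 2*(x - 2)*(2*x + 5) = 0.
  ⇒ x = -5/2, 2

f''(x) = 2*(-4*x^2*(4*x + 1) + (12*x + 1)*(x^2 + 5))/(x^2 + 5)^3
Second-derivative test at each critical point:
  f''(-5/2) = -32/225 < 0 → local maximum
  f''(2) = 2/9 > 0 → local minimum

Critical points: x = -5/2 (local maximum); x = 2 (local minimum)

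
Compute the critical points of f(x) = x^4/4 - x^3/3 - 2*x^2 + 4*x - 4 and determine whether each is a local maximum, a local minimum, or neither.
f'(x) = x^3 - x^2 - 4*x + 4

Solve f'(x) = 0:
  Factor: x^3 - x^2 - 4*x + 4 = (x - 2)*(x - 1)*(x + 2) = 0.
  ⇒ x = -2, 1, 2

f''(x) = 3*x^2 - 2*x - 4
Second-derivative test at each critical point:
  f''(-2) = 12 > 0 → local minimum
  f''(1) = -3 < 0 → local maximum
  f''(2) = 4 > 0 → local minimum

Critical points: x = -2 (local minimum); x = 1 (local maximum); x = 2 (local minimum)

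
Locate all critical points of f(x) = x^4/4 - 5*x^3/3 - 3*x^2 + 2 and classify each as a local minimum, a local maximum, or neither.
f'(x) = x*(x^2 - 5*x - 6)

Solve f'(x) = 0:
  Factor: x^3 - 5*x^2 - 6*x = x*(x - 6)*(x + 1) = 0.
  ⇒ x = -1, 0, 6

f''(x) = 3*x^2 - 10*x - 6
Second-derivative test at each critical point:
  f''(-1) = 7 > 0 → local minimum
  f''(0) = -6 < 0 → local maximum
  f''(6) = 42 > 0 → local minimum

Critical points: x = -1 (local minimum); x = 0 (local maximum); x = 6 (local minimum)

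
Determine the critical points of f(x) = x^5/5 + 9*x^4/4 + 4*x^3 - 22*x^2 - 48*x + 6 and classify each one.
f'(x) = x^4 + 9*x^3 + 12*x^2 - 44*x - 48

Solve f'(x) = 0:
  Factor: x^4 + 9*x^3 + 12*x^2 - 44*x - 48 = (x - 2)*(x + 1)*(x + 4)*(x + 6) = 0.
  ⇒ x = -6, -4, -1, 2

f''(x) = 4*x^3 + 27*x^2 + 24*x - 44
Second-derivative test at each critical point:
  f''(-6) = -80 < 0 → local maximum
  f''(-4) = 36 > 0 → local minimum
  f''(-1) = -45 < 0 → local maximum
  f''(2) = 144 > 0 → local minimum

Critical points: x = -6 (local maximum); x = -4 (local minimum); x = -1 (local maximum); x = 2 (local minimum)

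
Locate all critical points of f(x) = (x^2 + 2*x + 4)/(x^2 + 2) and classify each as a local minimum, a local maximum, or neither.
f'(x) = 2*(-x^2 - 2*x + 2)/(x^4 + 4*x^2 + 4)

Solve f'(x) = 0:
  f'(x) = -2*(x^2 + 2*x - 2)/(x^2 + 2)^2; the denominator is positive wherever f is defined, so f'(x) = 0 ⇔ -2*x^2 - 4*x + 4 = 0.
  Factor: -2*x^2 - 4*x + 4 = -2*(x^2 + 2*x - 2); x^2 + 2*x - 2 = 0 has no rational roots; quadratic formula: x = (-2 ± √12)/2.
  ⇒ x = -sqrt(3) - 1 ≈ -2.7321, -1 + sqrt(3) ≈ 0.7321

f''(x) = 4*(x^3 + 3*x^2 - 6*x - 2)/(x^6 + 6*x^4 + 12*x^2 + 8)
Second-derivative test at each critical point:
  f''(-2.7321) = 0.0774 > 0 → local minimum
  f''(0.7321) = -1.0774 < 0 → local maximum

Critical points: x = -sqrt(3) - 1 ≈ -2.7321 (local minimum); x = -1 + sqrt(3) ≈ 0.7321 (local maximum)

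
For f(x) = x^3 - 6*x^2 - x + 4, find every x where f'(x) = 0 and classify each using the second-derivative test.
f'(x) = 3*x^2 - 12*x - 1

Solve f'(x) = 0:
  3*x^2 - 12*x - 1 = 0 has no rational roots; quadratic formula: x = (12 ± √156)/6.
  ⇒ x = 2 - sqrt(39)/3 ≈ -0.0817, 2 + sqrt(39)/3 ≈ 4.0817

f''(x) = 6*x - 12
Second-derivative test at each critical point:
  f''(-0.0817) = -12.4900 < 0 → local maximum
  f''(4.0817) = 12.4900 > 0 → local minimum

Critical points: x = 2 - sqrt(39)/3 ≈ -0.0817 (local maximum); x = 2 + sqrt(39)/3 ≈ 4.0817 (local minimum)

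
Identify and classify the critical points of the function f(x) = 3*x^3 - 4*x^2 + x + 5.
f'(x) = 9*x^2 - 8*x + 1

Solve f'(x) = 0:
  9*x^2 - 8*x + 1 = 0 has no rational roots; quadratic formula: x = (8 ± √28)/18.
  ⇒ x = 4/9 - sqrt(7)/9 ≈ 0.1505, sqrt(7)/9 + 4/9 ≈ 0.7384

f''(x) = 18*x - 8
Second-derivative test at each critical point:
  f''(0.1505) = -5.2915 < 0 → local maximum
  f''(0.7384) = 5.2915 > 0 → local minimum

Critical points: x = 4/9 - sqrt(7)/9 ≈ 0.1505 (local maximum); x = sqrt(7)/9 + 4/9 ≈ 0.7384 (local minimum)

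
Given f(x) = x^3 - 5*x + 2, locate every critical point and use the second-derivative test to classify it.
f'(x) = 3*x^2 - 5

Solve f'(x) = 0:
  3*x^2 - 5 = 0 has no rational roots; quadratic formula: x = (0 ± √60)/6.
  ⇒ x = -sqrt(15)/3 ≈ -1.2910, sqrt(15)/3 ≈ 1.2910

f''(x) = 6*x
Second-derivative test at each critical point:
  f''(-1.2910) = -7.7460 < 0 → local maximum
  f''(1.2910) = 7.7460 > 0 → local minimum

Critical points: x = -sqrt(15)/3 ≈ -1.2910 (local maximum); x = sqrt(15)/3 ≈ 1.2910 (local minimum)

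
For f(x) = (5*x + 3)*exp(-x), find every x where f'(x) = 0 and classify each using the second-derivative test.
f'(x) = (2 - 5*x)*exp(-x)

Solve f'(x) = 0:
  f'(x) = (2 - 5*x)·exp(-x) and exp(-x) > 0 for every x, so f'(x) = 0 ⇔ 2 - 5*x = 0.
  2 - 5*x = 0.
  ⇒ x = 2/5

f''(x) = (5*x - 7)*exp(-x)
Second-derivative test at each critical point:
  f''(2/5) = -3.3516 < 0 → local maximum

Critical points: x = 2/5 (local maximum)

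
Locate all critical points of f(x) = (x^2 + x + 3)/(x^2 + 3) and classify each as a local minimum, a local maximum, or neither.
f'(x) = (3 - x^2)/(x^4 + 6*x^2 + 9)

Solve f'(x) = 0:
  f'(x) = -(x^2 - 3)/(x^2 + 3)^2; the denominator is positive wherever f is defined, so f'(x) = 0 ⇔ 3 - x^2 = 0.
  x^2 - 3 = 0 has no rational roots; quadratic formula: x = (0 ± √12)/2.
  ⇒ x = -sqrt(3) ≈ -1.7321, sqrt(3) ≈ 1.7321

f''(x) = 2*x*(x^2 - 9)/(x^6 + 9*x^4 + 27*x^2 + 27)
Second-derivative test at each critical point:
  f''(-1.7321) = 0.0962 > 0 → local minimum
  f''(1.7321) = -0.0962 < 0 → local maximum

Critical points: x = -sqrt(3) ≈ -1.7321 (local minimum); x = sqrt(3) ≈ 1.7321 (local maximum)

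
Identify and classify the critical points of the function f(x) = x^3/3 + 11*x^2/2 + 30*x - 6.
f'(x) = x^2 + 11*x + 30

Solve f'(x) = 0:
  Factor: x^2 + 11*x + 30 = (x + 5)*(x + 6) = 0.
  ⇒ x = -6, -5

f''(x) = 2*x + 11
Second-derivative test at each critical point:
  f''(-6) = -1 < 0 → local maximum
  f''(-5) = 1 > 0 → local minimum

Critical points: x = -6 (local maximum); x = -5 (local minimum)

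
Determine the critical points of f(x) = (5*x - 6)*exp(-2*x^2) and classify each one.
f'(x) = (-4*x*(5*x - 6) + 5)*exp(-2*x^2)

Solve f'(x) = 0:
  f'(x) = (-20*x^2 + 24*x + 5)·exp(-2*x^2) and exp(-2*x^2) > 0 for every x, so f'(x) = 0 ⇔ -20*x^2 + 24*x + 5 = 0.
  20*x^2 - 24*x - 5 = 0 has no rational roots; quadratic formula: x = (24 ± √976)/40.
  ⇒ x = 3/5 - sqrt(61)/10 ≈ -0.1810, 3/5 + sqrt(61)/10 ≈ 1.3810

f''(x) = 4*(4*x^2*(5*x - 6) - 15*x + 6)*exp(-2*x^2)
Second-derivative test at each critical point:
  f''(-0.1810) = 29.2591 > 0 → local minimum
  f''(1.3810) = -0.6889 < 0 → local maximum

Critical points: x = 3/5 - sqrt(61)/10 ≈ -0.1810 (local minimum); x = 3/5 + sqrt(61)/10 ≈ 1.3810 (local maximum)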